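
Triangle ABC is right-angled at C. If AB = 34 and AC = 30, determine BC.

BC = sqrt(34^2 - 30^2) = sqrt(256) = 16

16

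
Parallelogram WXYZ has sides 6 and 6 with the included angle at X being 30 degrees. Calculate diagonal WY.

Using the law of cosines:
d^2 = 6^2 + 6^2 - 2(6)(6)cos(30 degrees)
d^2 = 36 + 36 - 72*sqrt(3)/2
d^2 = 72 - 36*sqrt(3)
d = 6*sqrt(2 - sqrt(3))

6*sqrt(2 - sqrt(3))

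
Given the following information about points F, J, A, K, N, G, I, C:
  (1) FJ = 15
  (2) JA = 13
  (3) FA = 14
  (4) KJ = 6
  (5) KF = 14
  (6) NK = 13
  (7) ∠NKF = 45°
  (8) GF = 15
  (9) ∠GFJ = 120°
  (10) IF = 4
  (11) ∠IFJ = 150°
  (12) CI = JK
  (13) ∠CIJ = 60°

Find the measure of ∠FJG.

Step 1: By the law of cosines on triangle JFG: JG² = 15² + 15² − 2·15·15·cos(120°) = 675, so JG = 15·√3.
Step 2: By the inverse law of cosines on triangle FJG: cos(∠FJG) = (15² + (15·√3)² − 15²) / (2·15·15·√3) = 675/779.42 = 0.866, so ∠FJG = 30°.

Therefore, the measure of angle ∠FJG = 30°.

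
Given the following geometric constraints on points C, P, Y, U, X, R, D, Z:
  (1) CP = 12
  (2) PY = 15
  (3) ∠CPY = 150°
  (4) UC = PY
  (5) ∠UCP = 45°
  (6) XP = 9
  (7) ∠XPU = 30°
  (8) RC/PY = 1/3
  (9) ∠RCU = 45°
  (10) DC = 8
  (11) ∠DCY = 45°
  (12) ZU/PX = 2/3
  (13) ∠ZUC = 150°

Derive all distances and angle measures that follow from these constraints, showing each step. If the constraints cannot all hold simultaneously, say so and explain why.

The constraints are consistent.

From the given relations:
  UC = PY = 15
  RC = 1/3·PY = 1/3·15 = 5
  ZU = 2/3·PX = 2/3·9 = 6

Step 1: From CP = 12, PY = 15, and ∠CPY = 150°, by the law of cosines:
  CY² = CP² + PY² - 2·CP·PY·cos(150°) = 144 + 225 + 311.8 = 680.8
  CY ≈ 26.09

Step 2: From CU = 15, UZ = 6, and ∠CUZ = 150°, by the law of cosines:
  CZ² = CU² + UZ² - 2·CU·UZ·cos(150°) = 225 + 36 + 155.9 = 416.9
  CZ ≈ 20.42

Step 3: From PC = 12, CU = 15, and ∠PCU = 45°, by the law of cosines:
  PU² = PC² + CU² - 2·PC·CU·cos(45°) = 144 + 225 - 254.6 = 114.4
  PU ≈ 10.7

Step 4: From UC = 15, CR = 5, and ∠UCR = 45°, by the law of cosines:
  UR² = UC² + CR² - 2·UC·CR·cos(45°) = 225 + 25 - 106.1 = 143.9
  UR ≈ 12

Step 5: From YC = 26.09, CD = 8, and ∠YCD = 45°, by the law of cosines:
  YD² = YC² + CD² - 2·YC·CD·cos(45°) = 680.8 + 64 - 295.2 = 449.6
  YD ≈ 21.2

Step 6: From UP = 10.7, PX = 9, and ∠UPX = 30°, by the law of cosines:
  UX² = UP² + PX² - 2·UP·PX·cos(30°) = 114.4 + 81 - 166.8 = 28.68
  UX ≈ 5.36

Step 7: From CP = 12, CY = 26.09, PY = 15, by the inverse law of cosines:
  cos(∠PCY) = (CP² + CY² - PY²) / (2·CP·CY)
  ∠PCY = 16.71°

Step 8: From CU = 15, CZ = 20.42, UZ = 6, by the inverse law of cosines:
  cos(∠UCZ) = (CU² + CZ² - UZ²) / (2·CU·CZ)
  ∠UCZ = 8.45°

Step 9: From PC = 12, PU = 10.7, CU = 15, by the inverse law of cosines:
  cos(∠CPU) = (PC² + PU² - CU²) / (2·PC·PU)
  ∠CPU = 82.52°

Step 10: From YC = 26.09, YP = 15, CP = 12, by the inverse law of cosines:
  cos(∠CYP) = (YC² + YP² - CP²) / (2·YC·YP)
  ∠CYP = 13.29°

Step 11: From UC = 15, UP = 10.7, CP = 12, by the inverse law of cosines:
  cos(∠CUP) = (UC² + UP² - CP²) / (2·UC·UP)
  ∠CUP = 52.48°

Step 12: From UC = 15, UR = 12, CR = 5, by the inverse law of cosines:
  cos(∠CUR) = (UC² + UR² - CR²) / (2·UC·UR)
  ∠CUR = 17.14°

Step 13: From RC = 5, RU = 12, CU = 15, by the inverse law of cosines:
  cos(∠CRU) = (RC² + RU² - CU²) / (2·RC·RU)
  ∠CRU = 117.86°

Step 14: From ZC = 20.42, ZU = 6, CU = 15, by the inverse law of cosines:
  cos(∠CZU) = (ZC² + ZU² - CU²) / (2·ZC·ZU)
  ∠CZU = 21.55°

Step 15: From YC = 26.09, YD = 21.2, CD = 8, by the inverse law of cosines:
  cos(∠CYD) = (YC² + YD² - CD²) / (2·YC·YD)
  ∠CYD = 15.47°

Step 16: From UP = 10.7, UX = 5.36, PX = 9, by the inverse law of cosines:
  cos(∠PUX) = (UP² + UX² - PX²) / (2·UP·UX)
  ∠PUX = 57.17°

Step 17: From XP = 9, XU = 5.36, PU = 10.7, by the inverse law of cosines:
  cos(∠PXU) = (XP² + XU² - PU²) / (2·XP·XU)
  ∠PXU = 92.83°

Step 18: From DC = 8, DY = 21.2, CY = 26.09, by the inverse law of cosines:
  cos(∠CDY) = (DC² + DY² - CY²) / (2·DC·DY)
  ∠CDY = 119.53°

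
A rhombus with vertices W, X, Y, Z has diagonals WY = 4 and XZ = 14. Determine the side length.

Half-diagonals are 2 and 7. side = sqrt(2^2 + 7^2) = sqrt(53)

sqrt(53)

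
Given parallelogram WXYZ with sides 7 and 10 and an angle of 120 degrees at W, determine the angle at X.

In a parallelogram, consecutive angles are supplementary (sum to 180°).
angle X = 180 - angle W
angle X = 180 - 120
angle X = 60 degrees

60 degrees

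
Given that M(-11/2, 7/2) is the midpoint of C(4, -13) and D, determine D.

Using the midpoint formula: M = ((x1 + x2)/2, (y1 + y2)/2)
We know M = (-11/2, 7/2) and C = (4, -13)
For x: -11/2 = (4 + x2)/2, so x2 = 2*-11/2 - 4 = -15
For y: 7/2 = (-13 + y2)/2, so y2 = 2*7/2 - -13 = 20
D = (-15, 20)

(-15, 20)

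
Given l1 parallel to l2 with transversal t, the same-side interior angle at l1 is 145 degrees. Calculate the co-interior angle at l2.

Co-interior (same-side interior) angles are between the parallel lines on the same side of the transversal.
Unlike corresponding or alternate interior angles, they are supplementary rather than equal.
So the angle = 180 - 145 = 35 degrees.

35 degrees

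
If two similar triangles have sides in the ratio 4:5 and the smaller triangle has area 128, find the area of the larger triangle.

Area ratio = (4/5)^2 = 16/25. Area of the larger triangle = 128 * 25/16 = 200.

200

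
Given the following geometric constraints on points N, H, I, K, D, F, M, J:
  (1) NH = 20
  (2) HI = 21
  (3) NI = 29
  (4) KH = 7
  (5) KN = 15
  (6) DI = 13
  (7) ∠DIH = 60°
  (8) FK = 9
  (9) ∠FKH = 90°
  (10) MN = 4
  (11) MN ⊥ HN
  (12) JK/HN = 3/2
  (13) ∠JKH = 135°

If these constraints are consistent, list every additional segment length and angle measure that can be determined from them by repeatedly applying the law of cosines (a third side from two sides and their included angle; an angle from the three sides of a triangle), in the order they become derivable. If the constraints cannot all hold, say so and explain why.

The constraints are consistent. Derivable facts, in order:
After 1 step:
- HD ≈ 18.36
- HF = √130
- HJ ≈ 35.3
- HM = 4·√26
- ∠HIN = 43.6°
- ∠HKN = 126.87°
- ∠HNI = 46.4°
- ∠HNK = 16.26°
- ∠IHN = 90°
- ∠KHN = 36.87°
After 2 steps:
- ∠DHI = 37.83°
- ∠FHK = 52.13°
- ∠HDI = 82.17°
- ∠HFK = 37.87°
- ∠HJK = 8.06°
- ∠HMN = 78.69°
- ∠JHK = 36.94°
- ∠MHN = 11.31°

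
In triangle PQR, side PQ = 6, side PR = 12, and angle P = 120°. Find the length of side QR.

By the law of cosines: QR^2 = PQ^2 + PR^2 - 2*PQ*PR*cos(P)
QR^2 = 6^2 + 12^2 - 2*6*12*cos(120°)
QR^2 = 36 + 144 - 144*(-1/2)
QR^2 = 252
QR = 6*sqrt(7)

6*sqrt(7)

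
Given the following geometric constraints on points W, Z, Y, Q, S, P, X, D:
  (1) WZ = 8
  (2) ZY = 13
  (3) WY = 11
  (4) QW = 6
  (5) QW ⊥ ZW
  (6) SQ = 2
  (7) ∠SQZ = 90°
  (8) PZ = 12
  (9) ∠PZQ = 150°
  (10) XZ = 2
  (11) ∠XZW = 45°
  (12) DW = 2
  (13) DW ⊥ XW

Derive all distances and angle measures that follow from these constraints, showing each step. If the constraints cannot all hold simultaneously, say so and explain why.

The constraints are consistent.

Step 1: From WZ = 8, ZX = 2, and ∠WZX = 45°, by the law of cosines:
  WX² = WZ² + ZX² - 2·WZ·ZX·cos(45°) = 64 + 4 - 22.63 = 45.37
  WX ≈ 6.74

Step 2: From ZW = 8, WQ = 6, and ∠ZWQ = 90°, by the law of cosines:
  ZQ² = ZW² + WQ² - 2·ZW·WQ·cos(90°) = 64 + 36 - 0 = 100
  ZQ = 10

Step 3: From WY = 11, WZ = 8, YZ = 13, by the inverse law of cosines:
  cos(∠YWZ) = (WY² + WZ² - YZ²) / (2·WY·WZ)
  ∠YWZ = 84.78°

Step 4: From ZW = 8, ZY = 13, WY = 11, by the inverse law of cosines:
  cos(∠WZY) = (ZW² + ZY² - WY²) / (2·ZW·ZY)
  ∠WZY = 57.42°

Step 5: From YW = 11, YZ = 13, WZ = 8, by the inverse law of cosines:
  cos(∠WYZ) = (YW² + YZ² - WZ²) / (2·YW·YZ)
  ∠WYZ = 37.79°

Step 6: From ZQ = 10, QS = 2, and ∠ZQS = 90°, by the law of cosines:
  ZS² = ZQ² + QS² - 2·ZQ·QS·cos(90°) = 100 + 4 - 0 = 104
  ZS = 2·√26

Step 7: From QZ = 10, ZP = 12, and ∠QZP = 150°, by the law of cosines:
  QP² = QZ² + ZP² - 2·QZ·ZP·cos(150°) = 100 + 144 + 207.8 = 451.8
  QP ≈ 21.26

Step 8: From XW = 6.74, WD = 2, and ∠XWD = 90°, by the law of cosines:
  XD² = XW² + WD² - 2·XW·WD·cos(90°) = 45.37 + 4 - 0 = 49.37
  XD ≈ 7.03

Step 9: From WX = 6.74, WZ = 8, XZ = 2, by the inverse law of cosines:
  cos(∠XWZ) = (WX² + WZ² - XZ²) / (2·WX·WZ)
  ∠XWZ = 12.12°

Step 10: From ZQ = 10, ZW = 8, QW = 6, by the inverse law of cosines:
  cos(∠QZW) = (ZQ² + ZW² - QW²) / (2·ZQ·ZW)
  ∠QZW = 36.87°

Step 11: From QW = 6, QZ = 10, WZ = 8, by the inverse law of cosines:
  cos(∠WQZ) = (QW² + QZ² - WZ²) / (2·QW·QZ)
  ∠WQZ = 53.13°

Step 12: From XW = 6.74, XZ = 2, WZ = 8, by the inverse law of cosines:
  cos(∠WXZ) = (XW² + XZ² - WZ²) / (2·XW·XZ)
  ∠WXZ = 122.88°

Step 13: From ZQ = 10, ZS = 2·√26, QS = 2, by the inverse law of cosines:
  cos(∠QZS) = (ZQ² + ZS² - QS²) / (2·ZQ·ZS)
  ∠QZS = 11.31°

Step 14: From QP = 21.26, QZ = 10, PZ = 12, by the inverse law of cosines:
  cos(∠PQZ) = (QP² + QZ² - PZ²) / (2·QP·QZ)
  ∠PQZ = 16.4°

Step 15: From SQ = 2, SZ = 2·√26, QZ = 10, by the inverse law of cosines:
  cos(∠QSZ) = (SQ² + SZ² - QZ²) / (2·SQ·SZ)
  ∠QSZ = 78.69°

Step 16: From PQ = 21.26, PZ = 12, QZ = 10, by the inverse law of cosines:
  cos(∠QPZ) = (PQ² + PZ² - QZ²) / (2·PQ·PZ)
  ∠QPZ = 13.6°

Step 17: From XD = 7.03, XW = 6.74, DW = 2, by the inverse law of cosines:
  cos(∠DXW) = (XD² + XW² - DW²) / (2·XD·XW)
  ∠DXW = 16.54°

Step 18: From DW = 2, DX = 7.03, WX = 6.74, by the inverse law of cosines:
  cos(∠WDX) = (DW² + DX² - WX²) / (2·DW·DX)
  ∠WDX = 73.46°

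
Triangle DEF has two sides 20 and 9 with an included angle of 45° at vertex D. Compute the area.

When two sides and the included angle are known, the area formula is (1/2)ab sin(C).
The height from one side to the opposite vertex is 9 sin(45°) = 9*sqrt(2)/2.
Area = (1/2) * 20 * 9*sqrt(2)/2 = 45*sqrt(2).

45*sqrt(2)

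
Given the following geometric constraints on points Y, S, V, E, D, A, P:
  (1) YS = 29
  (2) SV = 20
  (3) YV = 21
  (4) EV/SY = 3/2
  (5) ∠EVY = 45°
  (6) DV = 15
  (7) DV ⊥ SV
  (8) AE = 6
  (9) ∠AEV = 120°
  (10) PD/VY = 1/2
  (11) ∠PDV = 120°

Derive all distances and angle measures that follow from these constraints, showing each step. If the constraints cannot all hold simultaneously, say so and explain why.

The constraints are consistent.

From the given relations:
  EV = 3/2·SY = 3/2·29 ≈ 43.5
  PD = 1/2·VY = 1/2·21 ≈ 10.5

Step 1: From YV = 21, VE = 43.5, and ∠YVE = 45°, by the law of cosines:
  YE² = YV² + VE² - 2·YV·VE·cos(45°) = 441 + 1892 - 1292 = 1041
  YE ≈ 32.27

Step 2: From SV = 20, VD = 15, and ∠SVD = 90°, by the law of cosines:
  SD² = SV² + VD² - 2·SV·VD·cos(90°) = 400 + 225 - 0 = 625
  SD = 25

Step 3: From VE = 43.5, EA = 6, and ∠VEA = 120°, by the law of cosines:
  VA² = VE² + EA² - 2·VE·EA·cos(120°) = 1892 + 36 + 261 = 2189
  VA ≈ 46.79

Step 4: From VD = 15, DP = 10.5, and ∠VDP = 120°, by the law of cosines:
  VP² = VD² + DP² - 2·VD·DP·cos(120°) = 225 + 110.2 + 157.5 = 492.7
  VP ≈ 22.2

Step 5: From YS = 29, YV = 21, SV = 20, by the inverse law of cosines:
  cos(∠SYV) = (YS² + YV² - SV²) / (2·YS·YV)
  ∠SYV = 43.6°

Step 6: From SV = 20, SY = 29, VY = 21, by the inverse law of cosines:
  cos(∠VSY) = (SV² + SY² - VY²) / (2·SV·SY)
  ∠VSY = 46.4°

Step 7: From VS = 20, VY = 21, SY = 29, by the inverse law of cosines:
  cos(∠SVY) = (VS² + VY² - SY²) / (2·VS·VY)
  ∠SVY = 90°

Step 8: From YE = 32.27, YV = 21, EV = 43.5, by the inverse law of cosines:
  cos(∠EYV) = (YE² + YV² - EV²) / (2·YE·YV)
  ∠EYV = 107.6°

Step 9: From SD = 25, SV = 20, DV = 15, by the inverse law of cosines:
  cos(∠DSV) = (SD² + SV² - DV²) / (2·SD·SV)
  ∠DSV = 36.87°

Step 10: From VA = 46.79, VE = 43.5, AE = 6, by the inverse law of cosines:
  cos(∠AVE) = (VA² + VE² - AE²) / (2·VA·VE)
  ∠AVE = 6.38°

Step 11: From VD = 15, VP = 22.2, DP = 10.5, by the inverse law of cosines:
  cos(∠DVP) = (VD² + VP² - DP²) / (2·VD·VP)
  ∠DVP = 24.18°

Step 12: From EV = 43.5, EY = 32.27, VY = 21, by the inverse law of cosines:
  cos(∠VEY) = (EV² + EY² - VY²) / (2·EV·EY)
  ∠VEY = 27.4°

Step 13: From DS = 25, DV = 15, SV = 20, by the inverse law of cosines:
  cos(∠SDV) = (DS² + DV² - SV²) / (2·DS·DV)
  ∠SDV = 53.13°

Step 14: From AE = 6, AV = 46.79, EV = 43.5, by the inverse law of cosines:
  cos(∠EAV) = (AE² + AV² - EV²) / (2·AE·AV)
  ∠EAV = 53.62°

Step 15: From PD = 10.5, PV = 22.2, DV = 15, by the inverse law of cosines:
  cos(∠DPV) = (PD² + PV² - DV²) / (2·PD·PV)
  ∠DPV = 35.82°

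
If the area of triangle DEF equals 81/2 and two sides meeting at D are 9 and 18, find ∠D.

sin(C) = 2 * 81/2 / (9 * 18) = 1/2, so C = arcsin(1/2) = 30°.
Since sin(180° - C) = sin(C), the obtuse angle 150° gives the same area, so C = 30° or C = 150°.

30° or 150°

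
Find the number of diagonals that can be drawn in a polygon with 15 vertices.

The number of diagonals in an n-gon is n(n - 3)/2.
For n = 15: 15(15 - 3)/2 = 15 × 12 / 2 = 90.

90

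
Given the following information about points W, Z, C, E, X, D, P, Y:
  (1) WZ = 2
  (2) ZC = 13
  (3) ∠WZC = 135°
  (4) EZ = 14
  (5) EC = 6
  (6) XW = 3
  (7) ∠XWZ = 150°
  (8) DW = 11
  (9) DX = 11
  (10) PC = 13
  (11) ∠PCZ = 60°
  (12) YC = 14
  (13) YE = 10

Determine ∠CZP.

Step 1: By the law of cosines on triangle ZCP: ZP² = 13² + 13² − 2·13·13·cos(60°) = 169, so ZP = 13.
Step 2: By the inverse law of cosines on triangle CZP: cos(∠CZP) = (13² + 13² − 13²) / (2·13·13) = 169/338 = 0.5, so ∠CZP = 60°.

Therefore, the measure of angle ∠CZP = 60°.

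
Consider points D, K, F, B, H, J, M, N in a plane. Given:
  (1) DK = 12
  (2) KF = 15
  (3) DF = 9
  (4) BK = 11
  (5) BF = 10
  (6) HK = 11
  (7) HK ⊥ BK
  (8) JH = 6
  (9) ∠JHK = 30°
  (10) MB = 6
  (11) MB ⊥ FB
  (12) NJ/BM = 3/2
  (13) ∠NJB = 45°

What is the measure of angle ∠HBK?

Step 1: By the law of cosines on triangle BKH: BH² = 11² + 11² − 2·11·11·cos(90°) = 242, so BH = 11·√2.
Step 2: By the inverse law of cosines on triangle HBK: cos(∠HBK) = ((11·√2)² + 11² − 11²) / (2·11·√2·11) = 242/342.24 = 0.7071, so ∠HBK = 45°.

Therefore, the measure of angle ∠HBK = 45°.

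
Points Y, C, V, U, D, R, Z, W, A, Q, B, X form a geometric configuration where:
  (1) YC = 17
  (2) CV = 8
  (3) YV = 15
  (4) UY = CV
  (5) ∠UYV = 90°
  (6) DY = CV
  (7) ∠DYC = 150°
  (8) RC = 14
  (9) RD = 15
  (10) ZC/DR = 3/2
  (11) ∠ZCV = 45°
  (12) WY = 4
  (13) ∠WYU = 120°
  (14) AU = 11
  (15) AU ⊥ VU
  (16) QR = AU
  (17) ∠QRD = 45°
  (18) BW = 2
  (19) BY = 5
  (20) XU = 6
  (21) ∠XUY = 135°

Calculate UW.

From the given relations: UY = CV = 8.
Step 1: By the law of cosines on triangle UYW: UW² = 8² + 4² − 2·8·4·cos(120°) = 112, so UW = 4·√7.

Therefore, the length of UW = 4·√7.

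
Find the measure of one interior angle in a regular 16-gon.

Each interior angle of a regular n-gon is (n - 2) * 180 / n.
For n = 16: (16 - 2) * 180 / 16 = 2520/16 = 315/2 degrees.

315/2 degrees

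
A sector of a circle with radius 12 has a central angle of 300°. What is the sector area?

Sector area = π(12²)(5/6) = 120*pi

120*pi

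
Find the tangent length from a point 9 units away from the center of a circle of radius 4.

Let T be the point of tangency. Then OT ⊥ MT (radius ⊥ tangent).
In right triangle OTM: OM² = OT² + MT²
9² = 4² + MT²
MT² = 65, MT = sqrt(65)

sqrt(65)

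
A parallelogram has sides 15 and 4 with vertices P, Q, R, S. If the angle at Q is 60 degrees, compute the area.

Area = 15 * 4 * sin(60°) = 60 * sqrt(3)/2 = 30*sqrt(3)

30*sqrt(3)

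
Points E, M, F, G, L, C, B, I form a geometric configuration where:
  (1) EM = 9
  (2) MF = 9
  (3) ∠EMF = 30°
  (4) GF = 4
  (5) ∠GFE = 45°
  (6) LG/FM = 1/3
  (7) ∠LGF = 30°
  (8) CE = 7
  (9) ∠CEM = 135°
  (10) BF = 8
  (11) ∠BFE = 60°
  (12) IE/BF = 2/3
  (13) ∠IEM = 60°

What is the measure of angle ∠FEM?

Step 1: By the law of cosines on triangle EMF: EF² = 9² + 9² − 2·9·9·cos(30°) = 21.7, so EF ≈ 4.66.
Step 2: By the inverse law of cosines on triangle FEM: cos(∠FEM) = (4.66² + 9² − 9²) / (2·4.66·9) = 21.7/83.86 = 0.2588, so ∠FEM = 75°.

Therefore, the measure of angle ∠FEM = 75°.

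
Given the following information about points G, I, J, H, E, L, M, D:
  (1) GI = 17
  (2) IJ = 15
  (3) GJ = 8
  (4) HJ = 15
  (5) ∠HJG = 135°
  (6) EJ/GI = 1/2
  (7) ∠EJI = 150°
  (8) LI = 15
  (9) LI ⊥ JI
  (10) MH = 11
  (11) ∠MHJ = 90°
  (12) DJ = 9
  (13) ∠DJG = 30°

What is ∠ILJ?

Step 1: By the law of cosines on triangle LIJ: LJ² = 15² + 15² − 2·15·15·cos(90°) = 450, so LJ = 15·√2.
Step 2: By the inverse law of cosines on triangle ILJ: cos(∠ILJ) = (15² + (15·√2)² − 15²) / (2·15·15·√2) = 450/636.4 = 0.7071, so ∠ILJ = 45°.

Therefore, the measure of angle ∠ILJ = 45°.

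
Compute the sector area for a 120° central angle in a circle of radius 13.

Sector area = π(13²)(1/3) = 169*pi/3

169*pi/3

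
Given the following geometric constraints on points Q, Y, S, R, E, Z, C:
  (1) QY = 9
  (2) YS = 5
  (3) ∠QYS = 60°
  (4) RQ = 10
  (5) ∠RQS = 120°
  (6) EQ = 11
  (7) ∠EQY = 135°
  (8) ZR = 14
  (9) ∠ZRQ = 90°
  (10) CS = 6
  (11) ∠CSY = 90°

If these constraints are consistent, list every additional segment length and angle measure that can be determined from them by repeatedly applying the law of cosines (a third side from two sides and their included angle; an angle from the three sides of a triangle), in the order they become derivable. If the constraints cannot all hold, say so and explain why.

The constraints are consistent. Derivable facts, in order:
After 1 step:
- QS = √61
- QZ = 2·√74
- YC = √61
- YE ≈ 18.49
After 2 steps:
- SR ≈ 15.46
- ∠CYS = 50.19°
- ∠EYQ = 24.87°
- ∠QEY = 20.13°
- ∠QSY = 86.33°
- ∠QZR = 35.54°
- ∠RQZ = 54.46°
- ∠SCY = 39.81°
- ∠SQY = 33.67°
After 3 steps:
- ∠QRS = 25.94°
- ∠QSR = 34.06°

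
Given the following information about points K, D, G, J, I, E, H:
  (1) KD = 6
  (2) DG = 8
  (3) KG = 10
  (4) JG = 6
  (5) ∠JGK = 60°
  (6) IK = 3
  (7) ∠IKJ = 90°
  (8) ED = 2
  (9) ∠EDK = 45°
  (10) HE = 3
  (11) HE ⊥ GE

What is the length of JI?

Step 1: By the law of cosines on triangle JGK: JK² = 6² + 10² − 2·6·10·cos(60°) = 76, so JK = 2·√19.
Step 2: By the law of cosines on triangle JKI: JI² = (2·√19)² + 3² − 2·2·√19·3·cos(90°) = 85, so JI = √85.

Therefore, the length of JI = √85.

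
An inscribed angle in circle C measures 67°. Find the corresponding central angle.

The inscribed angle theorem states that a central angle is always twice any inscribed angle that subtends the same arc.
Since the inscribed angle is 67°, the central angle = 2 × 67° = 134°.

134°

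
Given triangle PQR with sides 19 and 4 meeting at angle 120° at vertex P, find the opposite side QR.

When two sides and the included angle are known, the law of cosines gives the third side.
c^2 = a^2 + b^2 - 2ab cos(C) generalizes the Pythagorean theorem to non-right triangles.
Here: QR^2 = 361 + 16 - 152*(-1/2) = 453
QR = sqrt(453)

sqrt(453)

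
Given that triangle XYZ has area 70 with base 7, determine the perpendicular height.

Rearranging the area formula Area = (1/2) * base * height:
height = 2 * Area / base = 2 * 70 / 7 = 20.

20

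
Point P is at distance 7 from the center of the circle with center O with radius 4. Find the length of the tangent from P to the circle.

The tangent, radius, and line from the external point to the center form a right triangle.
The right angle is where the tangent meets the radius.
By the Pythagorean theorem: tangent² + 4² = 7²
tangent² = 49 - 16 = 33
tangent = sqrt(33)

sqrt(33)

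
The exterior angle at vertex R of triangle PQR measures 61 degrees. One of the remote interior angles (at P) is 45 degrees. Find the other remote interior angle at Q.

angle Q = 61 - 45 = 16 degrees (exterior angle theorem).

16 degrees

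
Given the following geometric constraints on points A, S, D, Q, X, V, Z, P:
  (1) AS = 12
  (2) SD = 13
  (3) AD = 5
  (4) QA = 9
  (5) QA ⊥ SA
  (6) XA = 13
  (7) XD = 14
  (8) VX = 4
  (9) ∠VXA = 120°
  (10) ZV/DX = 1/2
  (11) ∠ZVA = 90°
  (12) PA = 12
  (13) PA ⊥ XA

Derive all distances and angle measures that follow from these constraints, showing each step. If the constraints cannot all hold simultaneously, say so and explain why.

The constraints are consistent.

From the given relations:
  ZV = 1/2·DX = 1/2·14 = 7

Step 1: From AX = 13, XV = 4, and ∠AXV = 120°, by the law of cosines:
  AV² = AX² + XV² - 2·AX·XV·cos(120°) = 169 + 16 + 52 = 237
  AV ≈ 15.39

Step 2: From SA = 12, AQ = 9, and ∠SAQ = 90°, by the law of cosines:
  SQ² = SA² + AQ² - 2·SA·AQ·cos(90°) = 144 + 81 - 0 = 225
  SQ = 15

Step 3: From XA = 13, AP = 12, and ∠XAP = 90°, by the law of cosines:
  XP² = XA² + AP² - 2·XA·AP·cos(90°) = 169 + 144 - 0 = 313
  XP ≈ 17.69

Step 4: From AD = 5, AS = 12, DS = 13, by the inverse law of cosines:
  cos(∠DAS) = (AD² + AS² - DS²) / (2·AD·AS)
  ∠DAS = 90°

Step 5: From AD = 5, AX = 13, DX = 14, by the inverse law of cosines:
  cos(∠DAX) = (AD² + AX² - DX²) / (2·AD·AX)
  ∠DAX = 90.88°

Step 6: From SA = 12, SD = 13, AD = 5, by the inverse law of cosines:
  cos(∠ASD) = (SA² + SD² - AD²) / (2·SA·SD)
  ∠ASD = 22.62°

Step 7: From DA = 5, DS = 13, AS = 12, by the inverse law of cosines:
  cos(∠ADS) = (DA² + DS² - AS²) / (2·DA·DS)
  ∠ADS = 67.38°

Step 8: From DA = 5, DX = 14, AX = 13, by the inverse law of cosines:
  cos(∠ADX) = (DA² + DX² - AX²) / (2·DA·DX)
  ∠ADX = 68.2°

Step 9: From XA = 13, XD = 14, AD = 5, by the inverse law of cosines:
  cos(∠AXD) = (XA² + XD² - AD²) / (2·XA·XD)
  ∠AXD = 20.92°

Step 10: From AV = 15.39, VZ = 7, and ∠AVZ = 90°, by the law of cosines:
  AZ² = AV² + VZ² - 2·AV·VZ·cos(90°) = 237 + 49 - 0 = 286
  AZ ≈ 16.91

Step 11: From AV = 15.39, AX = 13, VX = 4, by the inverse law of cosines:
  cos(∠VAX) = (AV² + AX² - VX²) / (2·AV·AX)
  ∠VAX = 13°

Step 12: From SA = 12, SQ = 15, AQ = 9, by the inverse law of cosines:
  cos(∠ASQ) = (SA² + SQ² - AQ²) / (2·SA·SQ)
  ∠ASQ = 36.87°

Step 13: From QA = 9, QS = 15, AS = 12, by the inverse law of cosines:
  cos(∠AQS) = (QA² + QS² - AS²) / (2·QA·QS)
  ∠AQS = 53.13°

Step 14: From XA = 13, XP = 17.69, AP = 12, by the inverse law of cosines:
  cos(∠AXP) = (XA² + XP² - AP²) / (2·XA·XP)
  ∠AXP = 42.71°

Step 15: From VA = 15.39, VX = 4, AX = 13, by the inverse law of cosines:
  cos(∠AVX) = (VA² + VX² - AX²) / (2·VA·VX)
  ∠AVX = 47°

Step 16: From PA = 12, PX = 17.69, AX = 13, by the inverse law of cosines:
  cos(∠APX) = (PA² + PX² - AX²) / (2·PA·PX)
  ∠APX = 47.29°

Step 17: From AV = 15.39, AZ = 16.91, VZ = 7, by the inverse law of cosines:
  cos(∠VAZ) = (AV² + AZ² - VZ²) / (2·AV·AZ)
  ∠VAZ = 24.45°

Step 18: From ZA = 16.91, ZV = 7, AV = 15.39, by the inverse law of cosines:
  cos(∠AZV) = (ZA² + ZV² - AV²) / (2·ZA·ZV)
  ∠AZV = 65.55°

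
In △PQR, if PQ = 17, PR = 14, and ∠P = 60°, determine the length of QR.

Law of cosines: QR^2 = 17^2 + 14^2 - 2(17)(14)cos(60°) = 247, so QR = sqrt(247).

sqrt(247)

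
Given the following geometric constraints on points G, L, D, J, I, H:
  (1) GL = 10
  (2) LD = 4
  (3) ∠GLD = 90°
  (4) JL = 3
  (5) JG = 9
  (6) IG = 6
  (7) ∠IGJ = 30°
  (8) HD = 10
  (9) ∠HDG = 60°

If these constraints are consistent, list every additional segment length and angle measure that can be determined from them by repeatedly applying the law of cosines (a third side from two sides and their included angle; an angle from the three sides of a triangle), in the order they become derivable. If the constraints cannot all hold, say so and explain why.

The constraints are consistent. Derivable facts, in order:
After 1 step:
- GD = 2·√29
- JI ≈ 4.84
- ∠GJL = 100.67°
- ∠GLJ = 62.18°
- ∠JGL = 17.15°
After 2 steps:
- GH ≈ 10.41
- ∠DGL = 21.8°
- ∠GDL = 68.2°
- ∠GIJ = 111.74°
- ∠GJI = 38.26°
After 3 steps:
- ∠DGH = 56.32°
- ∠DHG = 63.68°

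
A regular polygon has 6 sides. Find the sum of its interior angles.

The sum of interior angles of an n-sided polygon is (n - 2) * 180.
For n = 6: (6 - 2) * 180 = 4 * 180 = 720 degrees.

720 degrees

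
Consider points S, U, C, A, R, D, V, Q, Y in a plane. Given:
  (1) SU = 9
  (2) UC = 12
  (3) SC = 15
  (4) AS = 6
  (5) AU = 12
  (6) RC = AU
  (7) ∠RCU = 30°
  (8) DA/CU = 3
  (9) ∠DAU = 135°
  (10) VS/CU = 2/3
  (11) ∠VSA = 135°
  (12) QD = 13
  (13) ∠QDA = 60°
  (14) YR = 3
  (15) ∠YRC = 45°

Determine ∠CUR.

From the given relations: RC = AU = 12.
Step 1: By the law of cosines on triangle UCR: UR² = 12² + 12² − 2·12·12·cos(30°) = 38.58, so UR ≈ 6.21.
Step 2: By the inverse law of cosines on triangle CUR: cos(∠CUR) = (12² + 6.21² − 12²) / (2·12·6.21) = 38.58/149.08 = 0.2588, so ∠CUR = 75°.

Therefore, the measure of angle ∠CUR = 75°.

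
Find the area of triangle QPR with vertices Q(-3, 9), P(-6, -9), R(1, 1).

Shoelace: Area = (1/2)|-3(-9-1) + -6(1-9) + 1(9--9)| = (1/2)(96) = 48

48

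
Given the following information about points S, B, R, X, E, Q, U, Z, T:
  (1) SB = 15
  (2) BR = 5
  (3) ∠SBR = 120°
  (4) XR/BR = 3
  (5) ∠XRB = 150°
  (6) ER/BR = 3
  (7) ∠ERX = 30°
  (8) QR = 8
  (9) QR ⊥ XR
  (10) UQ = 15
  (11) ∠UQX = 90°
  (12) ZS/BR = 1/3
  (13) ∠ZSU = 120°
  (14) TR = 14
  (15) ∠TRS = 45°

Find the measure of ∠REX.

From the given relations: ER = 3·BR = 3·5 = 15; XR = 3·BR = 3·5 = 15.
Step 1: By the law of cosines on triangle ERX: EX² = 15² + 15² − 2·15·15·cos(30°) = 60.29, so EX ≈ 7.76.
Step 2: By the inverse law of cosines on triangle REX: cos(∠REX) = (15² + 7.76² − 15²) / (2·15·7.76) = 60.29/232.94 = 0.2588, so ∠REX = 75°.

Therefore, the measure of angle ∠REX = 75°.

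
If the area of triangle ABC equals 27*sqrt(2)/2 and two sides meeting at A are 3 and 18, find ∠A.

From the SAS area formula Area = (1/2)ab sin(C), rearranging gives sin(C) = 2*Area/(ab).
sin(C) = 2 * 27*sqrt(2)/2 / (54) = sqrt(2)/2.
Therefore C = arcsin(sqrt(2)/2) = 45°.
Since sin(180° - C) = sin(C), the obtuse angle 135° gives the same area, so C = 45° or C = 135°.

45° or 135°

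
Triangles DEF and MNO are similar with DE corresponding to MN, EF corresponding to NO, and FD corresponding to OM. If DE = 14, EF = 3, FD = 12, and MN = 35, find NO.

k = 35/14 = 5/2. NO = 5/2 * 3 = 15/2.

15/2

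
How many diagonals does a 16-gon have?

Each of the 16 vertices connects to 13 non-adjacent vertices via diagonals.
Total connections = 16 × 13 = 208, but each diagonal is counted twice.
Number of diagonals = 208 / 2 = 104.

104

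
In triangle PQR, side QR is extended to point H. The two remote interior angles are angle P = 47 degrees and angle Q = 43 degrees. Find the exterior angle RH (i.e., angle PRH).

By the exterior angle theorem, an exterior angle of a triangle equals the sum of the two remote interior angles.
Exterior angle = angle P + angle Q
Exterior angle = 47 + 43 = 90 degrees

90 degrees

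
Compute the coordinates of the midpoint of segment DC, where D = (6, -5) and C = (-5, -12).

The midpoint is the average of the coordinates:
x: (6 + -5)/2 = 1/2
y: (-5 + -12)/2 = -17/2
Midpoint = (1/2, -17/2)

(1/2, -17/2)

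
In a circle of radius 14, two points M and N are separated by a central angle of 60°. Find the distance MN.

Chord = 2(14) sin(30°) = 14

14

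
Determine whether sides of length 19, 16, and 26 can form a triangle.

For three segments to close into a triangle, no single side can be as long as the other two combined.
The longest side is 26, and 16 + 19 = 35 > 26.
A triangle can be formed.

Yes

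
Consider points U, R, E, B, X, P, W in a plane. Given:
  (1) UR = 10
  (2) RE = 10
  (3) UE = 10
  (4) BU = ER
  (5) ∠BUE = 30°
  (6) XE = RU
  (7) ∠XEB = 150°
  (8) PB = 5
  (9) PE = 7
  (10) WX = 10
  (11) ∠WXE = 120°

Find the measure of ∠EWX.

From the given relations: XE = RU = 10.
Step 1: By the law of cosines on triangle WXE: WE² = 10² + 10² − 2·10·10·cos(120°) = 300, so WE = 10·√3.
Step 2: By the inverse law of cosines on triangle EWX: cos(∠EWX) = ((10·√3)² + 10² − 10²) / (2·10·√3·10) = 300/346.41 = 0.866, so ∠EWX = 30°.

Therefore, the measure of angle ∠EWX = 30°.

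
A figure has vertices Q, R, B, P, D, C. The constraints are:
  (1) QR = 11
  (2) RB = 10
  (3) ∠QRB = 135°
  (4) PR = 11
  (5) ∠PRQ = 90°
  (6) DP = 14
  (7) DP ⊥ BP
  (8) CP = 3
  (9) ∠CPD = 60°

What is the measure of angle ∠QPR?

Step 1: By the law of cosines on triangle PRQ: PQ² = 11² + 11² − 2·11·11·cos(90°) = 242, so PQ = 11·√2.
Step 2: By the inverse law of cosines on triangle QPR: cos(∠QPR) = ((11·√2)² + 11² − 11²) / (2·11·√2·11) = 242/342.24 = 0.7071, so ∠QPR = 45°.

Therefore, the measure of angle ∠QPR = 45°.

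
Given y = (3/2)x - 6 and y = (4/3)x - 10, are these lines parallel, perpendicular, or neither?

Slope of line 1: m1 = 3/2
Slope of line 2: m2 = 4/3
m1 != m2 (3/2 != 4/3), so not parallel.
m1 * m2 = (3/2) * (4/3) = 2 != -1, so not perpendicular.
The lines are neither parallel nor perpendicular.

Neither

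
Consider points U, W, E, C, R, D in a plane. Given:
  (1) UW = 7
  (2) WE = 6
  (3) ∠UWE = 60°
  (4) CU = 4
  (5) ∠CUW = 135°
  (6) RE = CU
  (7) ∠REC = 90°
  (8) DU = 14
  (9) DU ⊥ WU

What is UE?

Step 1: By the law of cosines on triangle UWE: UE² = 7² + 6² − 2·7·6·cos(60°) = 43, so UE = √43.

Therefore, the length of UE = √43.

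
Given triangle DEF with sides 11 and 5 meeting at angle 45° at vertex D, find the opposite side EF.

By the law of cosines: EF^2 = DE^2 + DF^2 - 2*DE*DF*cos(D)
EF^2 = 11^2 + 5^2 - 2*11*5*cos(45°)
EF^2 = 121 + 25 - 110*(sqrt(2)/2)
EF^2 = 146 - 55*sqrt(2)
EF = sqrt(146 - 55*sqrt(2))

sqrt(146 - 55*sqrt(2))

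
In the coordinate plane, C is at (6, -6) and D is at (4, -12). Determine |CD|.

d = sqrt((4 - 6)^2 + (-12 - -6)^2)
d = sqrt(-2^2 + -6^2)
d = sqrt(4 + 36)
d = sqrt(40) = 2*sqrt(10)

2*sqrt(10)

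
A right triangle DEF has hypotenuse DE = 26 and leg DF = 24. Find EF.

EF = sqrt(26^2 - 24^2) = sqrt(100) = 10

10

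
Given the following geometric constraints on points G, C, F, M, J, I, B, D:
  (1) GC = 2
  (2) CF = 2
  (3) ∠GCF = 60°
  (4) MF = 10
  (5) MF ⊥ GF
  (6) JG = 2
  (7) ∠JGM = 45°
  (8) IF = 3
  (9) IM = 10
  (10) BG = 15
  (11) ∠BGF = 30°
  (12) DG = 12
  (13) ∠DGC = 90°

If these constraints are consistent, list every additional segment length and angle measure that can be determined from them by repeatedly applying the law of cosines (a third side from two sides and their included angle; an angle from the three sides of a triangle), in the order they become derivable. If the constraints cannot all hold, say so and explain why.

The constraints are consistent. Derivable facts, in order:
After 1 step:
- CD = 2·√37
- GF = 2
- ∠FIM = 81.37°
- ∠FMI = 17.25°
- ∠IFM = 81.37°
After 2 steps:
- FB ≈ 13.31
- GM = 2·√26
- ∠CDG = 9.46°
- ∠CFG = 60°
- ∠CGF = 60°
- ∠DCG = 80.54°
After 3 steps:
- MJ ≈ 8.9
- ∠BFG = 145.69°
- ∠FBG = 4.31°
- ∠FGM = 78.69°
- ∠FMG = 11.31°
After 4 steps:
- ∠GJM = 125.85°
- ∠GMJ = 9.15°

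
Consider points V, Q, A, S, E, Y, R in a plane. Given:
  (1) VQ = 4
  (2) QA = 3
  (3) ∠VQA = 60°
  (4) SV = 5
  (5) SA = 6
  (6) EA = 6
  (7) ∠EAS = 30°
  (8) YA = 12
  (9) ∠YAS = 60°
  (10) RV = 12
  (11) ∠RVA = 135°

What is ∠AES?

Step 1: By the law of cosines on triangle EAS: ES² = 6² + 6² − 2·6·6·cos(30°) = 9.65, so ES ≈ 3.11.
Step 2: By the inverse law of cosines on triangle AES: cos(∠AES) = (6² + 3.11² − 6²) / (2·6·3.11) = 9.65/37.27 = 0.2588, so ∠AES = 75°.

Therefore, the measure of angle ∠AES = 75°.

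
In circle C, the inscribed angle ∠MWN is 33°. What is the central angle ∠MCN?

By the inscribed angle theorem, the central angle is twice the inscribed angle.
Central angle = 2 × 33° = 66°

66°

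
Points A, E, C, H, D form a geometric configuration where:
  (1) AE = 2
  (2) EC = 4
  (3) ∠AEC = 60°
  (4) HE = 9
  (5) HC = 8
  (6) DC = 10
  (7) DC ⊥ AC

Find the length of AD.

Step 1: By the law of cosines on triangle CEA: CA² = 4² + 2² − 2·4·2·cos(60°) = 12, so CA = 2·√3.
Step 2: By the law of cosines on triangle ACD: AD² = (2·√3)² + 10² − 2·2·√3·10·cos(90°) = 112, so AD = 4·√7.

Therefore, the length of AD = 4·√7.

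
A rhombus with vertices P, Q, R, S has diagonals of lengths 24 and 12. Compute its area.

The diagonals of a rhombus divide it into four right triangles.
Each triangle has legs 24/ 2 = 12 and 12/2 = 6, so each has area (1/2)*12*6 = 36.
Four such triangles give total area = (d1 * d2) / 2 = 144.

144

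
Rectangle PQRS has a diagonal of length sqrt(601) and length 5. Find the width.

b = sqrt(d^2 - a^2) = sqrt(601 - 25) = sqrt(576) = 24

24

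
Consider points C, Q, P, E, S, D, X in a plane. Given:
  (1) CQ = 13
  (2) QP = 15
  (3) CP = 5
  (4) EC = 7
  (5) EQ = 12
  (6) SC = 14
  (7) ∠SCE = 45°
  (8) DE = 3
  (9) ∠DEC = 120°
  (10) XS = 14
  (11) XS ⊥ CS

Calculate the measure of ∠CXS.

Step 1: By the law of cosines on triangle XSC: XC² = 14² + 14² − 2·14·14·cos(90°) = 392, so XC = 14·√2.
Step 2: By the inverse law of cosines on triangle CXS: cos(∠CXS) = ((14·√2)² + 14² − 14²) / (2·14·√2·14) = 392/554.37 = 0.7071, so ∠CXS = 45°.

Therefore, the measure of angle ∠CXS = 45°.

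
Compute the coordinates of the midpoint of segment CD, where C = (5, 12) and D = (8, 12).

The midpoint is the point halfway along the segment.
Move half the horizontal distance: 5 + (8 - 5)/2 = 5 + 3/2 = 13/2
Move half the vertical distance: 12 + (12 - 12)/2 = 12 + 0/2 = 12
Midpoint = (13/2, 12)

(13/2, 12)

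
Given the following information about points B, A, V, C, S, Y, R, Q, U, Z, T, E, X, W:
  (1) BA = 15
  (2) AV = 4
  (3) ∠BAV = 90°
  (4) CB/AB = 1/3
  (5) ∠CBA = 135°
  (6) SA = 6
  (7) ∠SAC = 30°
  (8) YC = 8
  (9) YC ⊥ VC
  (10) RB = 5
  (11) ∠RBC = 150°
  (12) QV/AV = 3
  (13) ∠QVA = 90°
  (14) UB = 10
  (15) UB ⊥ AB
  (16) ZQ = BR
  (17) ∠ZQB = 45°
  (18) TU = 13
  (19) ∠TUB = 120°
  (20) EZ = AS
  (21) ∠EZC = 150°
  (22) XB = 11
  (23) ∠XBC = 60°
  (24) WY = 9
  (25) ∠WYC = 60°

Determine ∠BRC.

From the given relations: CB = 1/3·AB = 1/3·15 = 5.
Step 1: By the law of cosines on triangle RBC: RC² = 5² + 5² − 2·5·5·cos(150°) = 93.3, so RC ≈ 9.66.
Step 2: By the inverse law of cosines on triangle BRC: cos(∠BRC) = (5² + 9.66² − 5²) / (2·5·9.66) = 93.3/96.59 = 0.9659, so ∠BRC = 15°.

Therefore, the measure of angle ∠BRC = 15°.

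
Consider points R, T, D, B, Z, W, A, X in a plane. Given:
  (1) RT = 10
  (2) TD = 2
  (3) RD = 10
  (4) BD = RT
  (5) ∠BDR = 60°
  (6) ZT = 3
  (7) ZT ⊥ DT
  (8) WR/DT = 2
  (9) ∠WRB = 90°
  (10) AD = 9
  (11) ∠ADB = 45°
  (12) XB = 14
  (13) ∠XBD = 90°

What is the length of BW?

From the given relations: BD = RT = 10; WR = 2·DT = 2·2 = 4.
Step 1: By the law of cosines on triangle BDR: BR² = 10² + 10² − 2·10·10·cos(60°) = 100, so BR = 10.
Step 2: By the law of cosines on triangle BRW: BW² = 10² + 4² − 2·10·4·cos(90°) = 116, so BW = 2·√29.

Therefore, the length of BW = 2·√29.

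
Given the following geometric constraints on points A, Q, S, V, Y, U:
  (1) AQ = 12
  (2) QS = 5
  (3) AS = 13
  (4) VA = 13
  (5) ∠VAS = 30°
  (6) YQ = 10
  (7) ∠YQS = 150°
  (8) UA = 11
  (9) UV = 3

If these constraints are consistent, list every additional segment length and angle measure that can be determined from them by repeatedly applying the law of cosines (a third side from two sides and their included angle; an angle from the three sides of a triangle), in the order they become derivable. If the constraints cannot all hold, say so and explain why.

The constraints are consistent. Derivable facts, in order:
After 1 step:
- SV ≈ 6.73
- SY ≈ 14.55
- ∠AQS = 90°
- ∠ASQ = 67.38°
- ∠AUV = 126.22°
- ∠AVU = 43.05°
- ∠QAS = 22.62°
- ∠UAV = 10.73°
After 2 steps:
- ∠ASV = 75°
- ∠AVS = 75°
- ∠QSY = 20.1°
- ∠QYS = 9.9°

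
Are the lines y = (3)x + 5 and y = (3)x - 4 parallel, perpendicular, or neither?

Slope of line 1: m1 = 3
Slope of line 2: m2 = 3
Two lines are parallel if and only if they have equal slopes (or both are vertical).
Here m1 = m2 = 3, confirming the lines are parallel.

Parallel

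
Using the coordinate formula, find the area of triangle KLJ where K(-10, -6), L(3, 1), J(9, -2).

Using the Shoelace formula for a triangle:
Area = (1/2)|x0(y1 - y2) + x1(y2 - y0) + x2(y0 - y1)|
Area = (1/2)|-10(1 - -2) + 3(-2 - -6) + 9(-6 - 1)|
Area = (1/2)|-30 + 12 + -63|
Area = (1/2)|-81|
Area = (1/2)(81)
Area = 81/2

81/2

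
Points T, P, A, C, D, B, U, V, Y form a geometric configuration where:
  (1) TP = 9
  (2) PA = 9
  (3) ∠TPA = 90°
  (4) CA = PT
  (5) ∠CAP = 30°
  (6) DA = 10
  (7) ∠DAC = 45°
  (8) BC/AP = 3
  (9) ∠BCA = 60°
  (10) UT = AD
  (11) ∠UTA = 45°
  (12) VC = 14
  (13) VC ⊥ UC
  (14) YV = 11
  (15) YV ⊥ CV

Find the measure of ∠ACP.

From the given relations: CA = PT = 9.
Step 1: By the law of cosines on triangle CAP: CP² = 9² + 9² − 2·9·9·cos(30°) = 21.7, so CP ≈ 4.66.
Step 2: By the inverse law of cosines on triangle ACP: cos(∠ACP) = (9² + 4.66² − 9²) / (2·9·4.66) = 21.7/83.86 = 0.2588, so ∠ACP = 75°.

Therefore, the measure of angle ∠ACP = 75°.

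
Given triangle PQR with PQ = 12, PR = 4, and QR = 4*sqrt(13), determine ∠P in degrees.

When all three sides of a triangle are known, the law of cosines can be rearranged to find any angle.
cos(C) = (a² + b² - c²) / (2ab) gives cos(P) = -1/2.
Taking the inverse cosine: P = 120°.

120°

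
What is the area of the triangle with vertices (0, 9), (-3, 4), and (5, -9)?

Using the Shoelace formula for a triangle:
Area = (1/2)|x0(y1 - y2) + x1(y2 - y0) + x2(y0 - y1)|
Area = (1/2)|0(4 - -9) + -3(-9 - 9) + 5(9 - 4)|
Area = (1/2)|0 + 54 + 25|
Area = (1/2)|79|
Area = (1/2)(79)
Area = 79/2

79/2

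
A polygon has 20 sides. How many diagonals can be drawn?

Each of the 20 vertices connects to 17 non-adjacent vertices via diagonals.
Total connections = 20 × 17 = 340, but each diagonal is counted twice.
Number of diagonals = 340 / 2 = 170.

170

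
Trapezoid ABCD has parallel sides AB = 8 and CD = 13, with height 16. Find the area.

Area = (8 + 13) * 16 / 2 = 336 / 2 = 168

168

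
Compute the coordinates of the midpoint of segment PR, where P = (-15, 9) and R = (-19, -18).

The midpoint is the average of the coordinates:
x: (-15 + -19)/2 = -17
y: (9 + -18)/2 = -9/2
Midpoint = (-17, -9/2)

(-17, -9/2)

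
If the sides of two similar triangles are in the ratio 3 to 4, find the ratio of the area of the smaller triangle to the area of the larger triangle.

Area ratio = (side ratio)^2 = (3/4)^2 = 9:16.

9:16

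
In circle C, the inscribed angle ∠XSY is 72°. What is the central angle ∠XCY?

By the inscribed angle theorem, the central angle is twice the inscribed angle.
Central angle = 2 × 72° = 144°

144°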